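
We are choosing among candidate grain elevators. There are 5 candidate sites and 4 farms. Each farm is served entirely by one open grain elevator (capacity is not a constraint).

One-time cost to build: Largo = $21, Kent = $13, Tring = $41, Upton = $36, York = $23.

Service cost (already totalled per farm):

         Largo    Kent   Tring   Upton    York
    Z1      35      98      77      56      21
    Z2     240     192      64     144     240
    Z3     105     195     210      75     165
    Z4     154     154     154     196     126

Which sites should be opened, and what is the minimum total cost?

Open Tring, Upton and York; minimum total cost 386.

For any fixed open set, each farm goes to its cheapest open site; total = fixed + service.
{Tring, Upton, York}: Z1→York 21, Z2→Tring 64, Z3→Upton 75, Z4→York 126. Service 286; fixed 100; total 386.
{Kent, Tring, Upton, York}: Z1→York 21, Z2→Tring 64, Z3→Upton 75, Z4→York 126. Service 286; fixed 113; total 399.
{Largo, Tring, York}: service 316 + fixed 85 = 401
{Largo, Kent, Tring, Upton, York}: service 286 + fixed 134 = 420
No other subset beats 386.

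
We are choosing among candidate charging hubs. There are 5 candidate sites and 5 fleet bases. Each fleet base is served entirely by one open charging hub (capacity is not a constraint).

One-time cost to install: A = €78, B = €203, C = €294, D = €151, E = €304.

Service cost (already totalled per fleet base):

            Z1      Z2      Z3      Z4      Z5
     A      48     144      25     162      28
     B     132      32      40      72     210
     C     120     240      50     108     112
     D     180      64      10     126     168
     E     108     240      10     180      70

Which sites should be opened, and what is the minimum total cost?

For any fixed open set, each fleet base goes to its cheapest open site; total = fixed + service.
{A}: Z1→A 48, Z2→A 144, Z3→A 25, Z4→A 162, Z5→A 28. Service 407; fixed 78; total 485.
{A, B}: service 205 + fixed 281 = 486
{A, D}: service 276 + fixed 229 = 505
{A, B, C, D, E}: service 190 + fixed 1030 = 1220
No other subset beats 485.

Open A only; minimum total cost 485.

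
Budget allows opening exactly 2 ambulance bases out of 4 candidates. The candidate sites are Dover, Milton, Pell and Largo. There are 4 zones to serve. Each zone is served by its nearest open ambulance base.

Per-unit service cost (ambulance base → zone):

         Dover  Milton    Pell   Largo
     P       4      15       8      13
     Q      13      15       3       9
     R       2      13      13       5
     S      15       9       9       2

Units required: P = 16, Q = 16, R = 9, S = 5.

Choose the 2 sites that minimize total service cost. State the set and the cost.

With exactly 2 open, each zone uses its cheapest among the chosen.
{Dover, Pell}: P→Dover 4·16=64, Q→Pell 3·16=48, R→Dover 2·9=18, S→Pell 9·5=45. Service cost 175.
{Pell, Largo}: service cost 231
{Dover, Largo}: service cost 236
Among all 6 size-2 choices, {Dover, Pell} is lowest.

Choose Dover and Pell; total service cost 175.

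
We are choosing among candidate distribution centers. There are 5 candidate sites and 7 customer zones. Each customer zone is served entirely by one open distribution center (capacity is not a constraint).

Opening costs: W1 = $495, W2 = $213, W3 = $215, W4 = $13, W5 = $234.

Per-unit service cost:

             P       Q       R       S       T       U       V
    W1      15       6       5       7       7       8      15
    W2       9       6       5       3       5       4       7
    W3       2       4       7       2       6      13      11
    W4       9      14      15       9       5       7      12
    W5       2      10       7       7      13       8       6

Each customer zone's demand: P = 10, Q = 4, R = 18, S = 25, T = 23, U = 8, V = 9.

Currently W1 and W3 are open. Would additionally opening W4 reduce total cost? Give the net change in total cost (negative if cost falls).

Current service cost with {W1, W3}: 477.
Adding W4: each customer zone re-picks its cheapest; new service cost 446, saving 31.
Extra fixed cost: 13. Net change = 13 − 31 = -18.
(Totals: 1187 → 1169.)

Yes — net change −18 (cost falls by 18).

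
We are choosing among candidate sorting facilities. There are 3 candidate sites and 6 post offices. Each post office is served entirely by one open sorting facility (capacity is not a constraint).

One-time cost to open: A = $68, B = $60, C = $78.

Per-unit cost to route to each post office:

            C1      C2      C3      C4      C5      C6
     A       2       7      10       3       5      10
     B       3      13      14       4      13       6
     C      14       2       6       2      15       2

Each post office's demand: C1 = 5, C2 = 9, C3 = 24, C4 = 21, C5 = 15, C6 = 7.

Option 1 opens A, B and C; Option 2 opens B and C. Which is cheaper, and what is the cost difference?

Option 1 is cheaper by 57.

Option 1: {A, B, C}: C1→A 2·5=10, C2→C 2·9=18, C3→C 6·24=144, C4→C 2·21=42, C5→A 5·15=75, C6→C 2·7=14. Service 303; fixed 206; total 509.
Option 2: {B, C}: C1→B 3·5=15, C2→C 2·9=18, C3→C 6·24=144, C4→C 2·21=42, C5→B 13·15=195, C6→C 2·7=14. Service 428; fixed 138; total 566.
Difference: |509 − 566| = 57.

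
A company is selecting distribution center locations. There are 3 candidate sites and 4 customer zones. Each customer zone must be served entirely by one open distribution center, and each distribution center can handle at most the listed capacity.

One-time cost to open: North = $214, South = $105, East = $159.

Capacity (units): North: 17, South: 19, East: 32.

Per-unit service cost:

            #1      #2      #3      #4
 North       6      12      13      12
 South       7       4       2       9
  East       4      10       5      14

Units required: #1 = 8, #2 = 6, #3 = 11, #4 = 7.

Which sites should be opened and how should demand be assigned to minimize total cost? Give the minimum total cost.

Minimum total cost: 404

Open {East}: #1→East 4·8=32, #2→East 10·6=60, #3→East 5·11=55, #4→East 14·7=98.
Loads: East carries 32/32. Service 245; fixed 159; total 404.
Next best feasible plan costs 438.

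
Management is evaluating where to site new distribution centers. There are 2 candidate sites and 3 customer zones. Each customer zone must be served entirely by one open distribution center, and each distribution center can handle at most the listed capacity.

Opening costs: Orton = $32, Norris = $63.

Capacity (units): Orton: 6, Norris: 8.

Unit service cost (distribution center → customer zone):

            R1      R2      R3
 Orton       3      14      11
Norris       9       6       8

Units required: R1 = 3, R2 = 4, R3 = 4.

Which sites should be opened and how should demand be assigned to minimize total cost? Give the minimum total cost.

Minimum total cost: 160

Open {Orton, Norris}: R1→Orton 3·3=9, R2→Norris 6·4=24, R3→Norris 8·4=32.
Loads: Orton carries 3/6, Norris carries 8/8. Service 65; fixed 95; total 160.
Next best feasible plan costs 190.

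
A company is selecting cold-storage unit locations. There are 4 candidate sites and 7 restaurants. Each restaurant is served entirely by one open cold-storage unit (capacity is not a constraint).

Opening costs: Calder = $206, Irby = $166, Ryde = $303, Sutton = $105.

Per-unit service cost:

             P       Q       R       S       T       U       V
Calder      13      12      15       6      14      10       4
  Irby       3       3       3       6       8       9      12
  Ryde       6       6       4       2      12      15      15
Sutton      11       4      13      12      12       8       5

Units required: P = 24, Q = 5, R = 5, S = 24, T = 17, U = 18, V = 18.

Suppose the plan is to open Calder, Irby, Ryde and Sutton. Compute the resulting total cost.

Total cost: 1282

Each restaurant is assigned to its cheapest site among the open ones.
{Calder, Irby, Ryde, Sutton}: P→Irby 3·24=72, Q→Irby 3·5=15, R→Irby 3·5=15, S→Ryde 2·24=48, T→Irby 8·17=136, U→Sutton 8·18=144, V→Calder 4·18=72. Service 502; fixed 780; total 1282.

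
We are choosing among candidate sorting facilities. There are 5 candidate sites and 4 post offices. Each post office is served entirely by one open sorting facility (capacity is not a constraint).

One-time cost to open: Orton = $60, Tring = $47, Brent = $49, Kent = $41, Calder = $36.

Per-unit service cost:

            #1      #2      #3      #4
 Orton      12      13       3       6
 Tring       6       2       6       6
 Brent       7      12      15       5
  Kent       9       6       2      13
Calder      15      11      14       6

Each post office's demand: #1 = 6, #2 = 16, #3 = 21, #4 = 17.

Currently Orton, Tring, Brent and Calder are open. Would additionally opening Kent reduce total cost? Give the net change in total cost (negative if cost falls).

Current service cost with {Orton, Tring, Brent, Calder}: 216.
Adding Kent: each post office re-picks its cheapest; new service cost 195, saving 21.
Extra fixed cost: 41. Net change = 41 − 21 = 20.
(Totals: 408 → 428.)

No — net change +20 (cost rises by 20).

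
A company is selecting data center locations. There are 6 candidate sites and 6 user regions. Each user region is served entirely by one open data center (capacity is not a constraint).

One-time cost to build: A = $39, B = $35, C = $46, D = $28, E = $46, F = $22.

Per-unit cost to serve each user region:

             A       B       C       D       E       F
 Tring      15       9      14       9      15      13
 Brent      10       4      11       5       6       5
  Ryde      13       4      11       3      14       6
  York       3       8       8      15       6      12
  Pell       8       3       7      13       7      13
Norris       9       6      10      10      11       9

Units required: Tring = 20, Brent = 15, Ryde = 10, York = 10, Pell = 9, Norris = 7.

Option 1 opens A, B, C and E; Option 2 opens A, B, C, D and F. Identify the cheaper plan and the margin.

Option 1: {A, B, C, E}: Tring→B 9·20=180, Brent→B 4·15=60, Ryde→B 4·10=40, York→A 3·10=30, Pell→B 3·9=27, Norris→B 6·7=42. Service 379; fixed 166; total 545.
Option 2: {A, B, C, D, F}: Tring→B 9·20=180, Brent→B 4·15=60, Ryde→D 3·10=30, York→A 3·10=30, Pell→B 3·9=27, Norris→B 6·7=42. Service 369; fixed 170; total 539.
Difference: |545 − 539| = 6.

Option 2 is cheaper by 6.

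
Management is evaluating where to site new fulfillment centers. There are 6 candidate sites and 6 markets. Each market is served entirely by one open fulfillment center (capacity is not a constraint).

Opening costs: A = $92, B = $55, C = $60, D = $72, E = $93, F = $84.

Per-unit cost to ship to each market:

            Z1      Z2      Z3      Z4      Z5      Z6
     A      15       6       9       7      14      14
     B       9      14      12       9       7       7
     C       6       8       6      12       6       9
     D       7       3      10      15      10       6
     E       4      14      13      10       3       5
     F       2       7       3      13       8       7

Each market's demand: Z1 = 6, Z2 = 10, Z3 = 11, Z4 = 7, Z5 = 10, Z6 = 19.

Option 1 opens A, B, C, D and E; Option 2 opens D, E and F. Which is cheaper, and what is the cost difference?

Option 2 is cheaper by 147.

Option 1: {A, B, C, D, E}: Z1→E 4·6=24, Z2→D 3·10=30, Z3→C 6·11=66, Z4→A 7·7=49, Z5→E 3·10=30, Z6→E 5·19=95. Service 294; fixed 372; total 666.
Option 2: {D, E, F}: Z1→F 2·6=12, Z2→D 3·10=30, Z3→F 3·11=33, Z4→E 10·7=70, Z5→E 3·10=30, Z6→E 5·19=95. Service 270; fixed 249; total 519.
Difference: |666 − 519| = 147.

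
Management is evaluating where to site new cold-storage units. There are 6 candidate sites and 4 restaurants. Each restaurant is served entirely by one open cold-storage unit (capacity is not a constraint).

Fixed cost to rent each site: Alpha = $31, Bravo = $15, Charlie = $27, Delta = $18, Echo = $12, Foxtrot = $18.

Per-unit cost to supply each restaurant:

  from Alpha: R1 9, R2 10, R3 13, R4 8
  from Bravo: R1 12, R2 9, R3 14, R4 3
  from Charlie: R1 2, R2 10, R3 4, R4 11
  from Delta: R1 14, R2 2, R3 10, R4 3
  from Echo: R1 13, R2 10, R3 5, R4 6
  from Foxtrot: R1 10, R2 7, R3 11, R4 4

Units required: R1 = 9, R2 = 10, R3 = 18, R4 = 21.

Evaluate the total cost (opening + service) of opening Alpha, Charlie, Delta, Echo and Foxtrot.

Total cost: 279

Each restaurant is assigned to its cheapest site among the open ones.
{Alpha, Charlie, Delta, Echo, Foxtrot}: R1→Charlie 2·9=18, R2→Delta 2·10=20, R3→Charlie 4·18=72, R4→Delta 3·21=63. Service 173; fixed 106; total 279.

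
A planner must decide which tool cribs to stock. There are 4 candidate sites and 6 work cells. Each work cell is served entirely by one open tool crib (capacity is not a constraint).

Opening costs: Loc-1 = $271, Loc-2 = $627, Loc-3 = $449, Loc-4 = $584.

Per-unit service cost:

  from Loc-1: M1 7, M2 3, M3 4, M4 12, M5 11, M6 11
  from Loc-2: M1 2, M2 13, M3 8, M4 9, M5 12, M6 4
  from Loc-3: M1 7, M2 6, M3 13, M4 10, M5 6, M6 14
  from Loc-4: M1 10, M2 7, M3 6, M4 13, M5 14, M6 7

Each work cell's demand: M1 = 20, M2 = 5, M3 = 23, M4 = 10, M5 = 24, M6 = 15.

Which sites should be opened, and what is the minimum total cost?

Open Loc-1 only; minimum total cost 1067.

For any fixed open set, each work cell goes to its cheapest open site; total = fixed + service.
{Loc-1}: M1→Loc-1 7·20=140, M2→Loc-1 3·5=15, M3→Loc-1 4·23=92, M4→Loc-1 12·10=120, M5→Loc-1 11·24=264, M6→Loc-1 11·15=165. Service 796; fixed 271; total 1067.
{Loc-2}: M1→Loc-2 2·20=40, M2→Loc-2 13·5=65, M3→Loc-2 8·23=184, M4→Loc-2 9·10=90, M5→Loc-2 12·24=288, M6→Loc-2 4·15=60. Service 727; fixed 627; total 1354.
{Loc-3}: service 923 + fixed 449 = 1372
{Loc-1, Loc-2, Loc-3, Loc-4}: service 441 + fixed 1931 = 2372
(All 15 nonempty subsets were checked; Loc-1 only is lowest.)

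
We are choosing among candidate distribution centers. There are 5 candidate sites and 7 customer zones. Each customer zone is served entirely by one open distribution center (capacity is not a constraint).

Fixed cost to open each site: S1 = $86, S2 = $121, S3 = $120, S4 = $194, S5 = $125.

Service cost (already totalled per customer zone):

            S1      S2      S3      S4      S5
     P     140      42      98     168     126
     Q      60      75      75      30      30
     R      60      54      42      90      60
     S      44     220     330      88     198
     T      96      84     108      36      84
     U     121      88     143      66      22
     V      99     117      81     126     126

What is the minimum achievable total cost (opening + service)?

For any fixed open set, each customer zone goes to its cheapest open site; total = fixed + service.
{S1, S5}: P→S5 126, Q→S5 30, R→S1 60, S→S1 44, T→S5 84, U→S5 22, V→S1 99. Service 465; fixed 211; total 676.
{S1, S2}: P→S2 42, Q→S1 60, R→S2 54, S→S1 44, T→S2 84, U→S2 88, V→S1 99. Service 471; fixed 207; total 678.
{S1}: service 620 + fixed 86 = 706
{S1, S2, S3, S4, S5}: P→S2 42, Q→S4 30, R→S3 42, S→S1 44, T→S4 36, U→S5 22, V→S3 81. Service 297; fixed 646; total 943.
No other subset beats 676.

Minimum total cost: 676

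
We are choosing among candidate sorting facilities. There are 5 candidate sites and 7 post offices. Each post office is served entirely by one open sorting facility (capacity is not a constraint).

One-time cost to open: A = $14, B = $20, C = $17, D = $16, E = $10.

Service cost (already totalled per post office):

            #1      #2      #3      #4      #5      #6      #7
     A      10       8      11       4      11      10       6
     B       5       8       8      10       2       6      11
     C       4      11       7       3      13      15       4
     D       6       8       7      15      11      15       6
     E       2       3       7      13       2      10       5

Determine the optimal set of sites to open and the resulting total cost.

For any fixed open set, each post office goes to its cheapest open site; total = fixed + service.
{E}: #1→E 2, #2→E 3, #3→E 7, #4→E 13, #5→E 2, #6→E 10, #7→E 5. Service 42; fixed 10; total 52.
{A, E}: service 33 + fixed 24 = 57
{C, E}: service 31 + fixed 27 = 58
{A, B, C, D, E}: service 27 + fixed 77 = 104
No other subset beats 52.

Open E only; minimum total cost 52.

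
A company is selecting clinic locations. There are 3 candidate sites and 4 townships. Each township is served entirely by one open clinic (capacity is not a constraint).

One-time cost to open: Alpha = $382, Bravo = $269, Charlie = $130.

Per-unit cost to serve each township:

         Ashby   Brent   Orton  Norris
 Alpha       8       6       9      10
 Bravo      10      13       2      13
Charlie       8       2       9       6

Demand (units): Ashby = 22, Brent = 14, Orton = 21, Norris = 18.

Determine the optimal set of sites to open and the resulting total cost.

For any fixed open set, each township goes to its cheapest open site; total = fixed + service.
{Charlie}: Ashby→Charlie 8·22=176, Brent→Charlie 2·14=28, Orton→Charlie 9·21=189, Norris→Charlie 6·18=108. Service 501; fixed 130; total 631.
{Bravo, Charlie}: service 354 + fixed 399 = 753
{Bravo}: Ashby→Bravo 10·22=220, Brent→Bravo 13·14=182, Orton→Bravo 2·21=42, Norris→Bravo 13·18=234. Service 678; fixed 269; total 947.
{Alpha, Bravo, Charlie}: service 354 + fixed 781 = 1135
No other subset beats 631.

Open Charlie only; minimum total cost 631.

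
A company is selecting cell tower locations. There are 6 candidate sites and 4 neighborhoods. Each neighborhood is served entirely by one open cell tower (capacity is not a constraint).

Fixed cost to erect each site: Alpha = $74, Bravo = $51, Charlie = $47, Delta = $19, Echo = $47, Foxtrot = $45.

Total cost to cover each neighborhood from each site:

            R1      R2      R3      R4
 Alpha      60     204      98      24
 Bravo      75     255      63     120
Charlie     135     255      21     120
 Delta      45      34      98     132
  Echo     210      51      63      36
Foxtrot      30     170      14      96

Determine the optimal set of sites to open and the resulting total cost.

Open Echo and Foxtrot; minimum total cost 223.

For any fixed open set, each neighborhood goes to its cheapest open site; total = fixed + service.
{Echo, Foxtrot}: R1→Foxtrot 30, R2→Echo 51, R3→Foxtrot 14, R4→Echo 36. Service 131; fixed 92; total 223.
{Delta, Echo, Foxtrot}: service 114 + fixed 111 = 225
{Delta, Foxtrot}: R1→Foxtrot 30, R2→Delta 34, R3→Foxtrot 14, R4→Foxtrot 96. Service 174; fixed 64; total 238.
{Alpha, Bravo, Charlie, Delta, Echo, Foxtrot}: service 102 + fixed 283 = 385
No other subset beats 223.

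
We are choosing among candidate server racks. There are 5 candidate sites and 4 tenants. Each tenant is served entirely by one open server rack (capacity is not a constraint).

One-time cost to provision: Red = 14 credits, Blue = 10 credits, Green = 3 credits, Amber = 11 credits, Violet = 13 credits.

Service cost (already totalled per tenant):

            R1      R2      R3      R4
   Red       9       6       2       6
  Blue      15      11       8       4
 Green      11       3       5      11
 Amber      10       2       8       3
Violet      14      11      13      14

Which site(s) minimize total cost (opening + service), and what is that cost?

For any fixed open set, each tenant goes to its cheapest open site; total = fixed + service.
{Green}: R1→Green 11, R2→Green 3, R3→Green 5, R4→Green 11. Service 30; fixed 3; total 33.
{Green, Amber}: R1→Amber 10, R2→Amber 2, R3→Green 5, R4→Amber 3. Service 20; fixed 14; total 34.
{Amber}: R1→Amber 10, R2→Amber 2, R3→Amber 8, R4→Amber 3. Service 23; fixed 11; total 34.
{Red, Blue, Green, Amber, Violet}: R1→Red 9, R2→Amber 2, R3→Red 2, R4→Amber 3. Service 16; fixed 51; total 67.
No other subset beats 33.

Open Green only; minimum total cost 33.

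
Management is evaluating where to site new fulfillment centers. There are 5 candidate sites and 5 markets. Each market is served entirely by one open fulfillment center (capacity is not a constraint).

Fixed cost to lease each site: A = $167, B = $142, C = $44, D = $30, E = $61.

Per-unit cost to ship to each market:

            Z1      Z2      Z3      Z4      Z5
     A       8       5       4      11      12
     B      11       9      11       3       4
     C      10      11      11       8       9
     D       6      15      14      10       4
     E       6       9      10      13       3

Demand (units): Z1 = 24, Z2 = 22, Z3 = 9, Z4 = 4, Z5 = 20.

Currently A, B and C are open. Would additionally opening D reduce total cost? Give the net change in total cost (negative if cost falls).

Current service cost with {A, B, C}: 430.
Adding D: each market re-picks its cheapest; new service cost 382, saving 48.
Extra fixed cost: 30. Net change = 30 − 48 = -18.
(Totals: 783 → 765.)

Yes — net change −18 (cost falls by 18).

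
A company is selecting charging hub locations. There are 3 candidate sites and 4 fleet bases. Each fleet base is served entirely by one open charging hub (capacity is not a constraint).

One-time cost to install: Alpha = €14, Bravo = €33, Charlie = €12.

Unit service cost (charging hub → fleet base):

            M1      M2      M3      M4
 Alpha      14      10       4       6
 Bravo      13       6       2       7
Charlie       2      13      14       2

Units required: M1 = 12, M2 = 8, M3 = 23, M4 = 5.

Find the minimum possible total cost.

For any fixed open set, each fleet base goes to its cheapest open site; total = fixed + service.
{Bravo, Charlie}: M1→Charlie 2·12=24, M2→Bravo 6·8=48, M3→Bravo 2·23=46, M4→Charlie 2·5=10. Service 128; fixed 45; total 173.
{Alpha, Bravo, Charlie}: service 128 + fixed 59 = 187
{Alpha, Charlie}: service 206 + fixed 26 = 232
{Charlie}: service 460 + fixed 12 = 472
No other subset beats 173.

Minimum total cost: 173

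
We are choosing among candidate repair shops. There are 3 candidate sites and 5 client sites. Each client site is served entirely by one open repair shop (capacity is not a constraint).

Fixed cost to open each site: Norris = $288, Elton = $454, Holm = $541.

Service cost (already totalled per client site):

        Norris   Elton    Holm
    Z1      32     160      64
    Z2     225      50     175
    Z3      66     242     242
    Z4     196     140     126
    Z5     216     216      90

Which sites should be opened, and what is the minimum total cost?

For any fixed open set, each client site goes to its cheapest open site; total = fixed + service.
{Norris}: Z1→Norris 32, Z2→Norris 225, Z3→Norris 66, Z4→Norris 196, Z5→Norris 216. Service 735; fixed 288; total 1023.
{Holm}: service 697 + fixed 541 = 1238
{Norris, Elton}: Z1→Norris 32, Z2→Elton 50, Z3→Norris 66, Z4→Elton 140, Z5→Norris 216. Service 504; fixed 742; total 1246.
{Norris, Elton, Holm}: service 364 + fixed 1283 = 1647
No other subset beats 1023.

Open Norris only; minimum total cost 1023.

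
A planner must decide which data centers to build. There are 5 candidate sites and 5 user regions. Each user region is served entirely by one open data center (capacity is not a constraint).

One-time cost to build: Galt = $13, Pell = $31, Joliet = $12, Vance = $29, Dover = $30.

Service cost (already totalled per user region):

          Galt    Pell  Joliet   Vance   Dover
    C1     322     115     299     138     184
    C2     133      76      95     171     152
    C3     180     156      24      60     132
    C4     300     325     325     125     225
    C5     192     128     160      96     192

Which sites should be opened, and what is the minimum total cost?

For any fixed open set, each user region goes to its cheapest open site; total = fixed + service.
{Pell, Joliet, Vance}: C1→Pell 115, C2→Pell 76, C3→Joliet 24, C4→Vance 125, C5→Vance 96. Service 436; fixed 72; total 508.
{Joliet, Vance}: service 478 + fixed 41 = 519
{Galt, Pell, Joliet, Vance}: service 436 + fixed 85 = 521
{Galt, Pell, Joliet, Vance, Dover}: service 436 + fixed 115 = 551
No other subset beats 508.

Open Pell, Joliet and Vance; minimum total cost 508.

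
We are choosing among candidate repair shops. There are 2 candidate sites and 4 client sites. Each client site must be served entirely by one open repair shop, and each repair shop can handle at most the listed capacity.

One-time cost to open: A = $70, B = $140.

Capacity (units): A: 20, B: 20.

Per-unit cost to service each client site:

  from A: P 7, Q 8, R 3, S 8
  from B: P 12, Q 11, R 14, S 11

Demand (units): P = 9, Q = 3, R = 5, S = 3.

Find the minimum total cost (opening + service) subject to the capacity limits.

Open {A}: P→A 7·9=63, Q→A 8·3=24, R→A 3·5=15, S→A 8·3=24.
Loads: A carries 20/20. Service 126; fixed 70; total 196.
Next best feasible plan costs 336.

Minimum total cost: 196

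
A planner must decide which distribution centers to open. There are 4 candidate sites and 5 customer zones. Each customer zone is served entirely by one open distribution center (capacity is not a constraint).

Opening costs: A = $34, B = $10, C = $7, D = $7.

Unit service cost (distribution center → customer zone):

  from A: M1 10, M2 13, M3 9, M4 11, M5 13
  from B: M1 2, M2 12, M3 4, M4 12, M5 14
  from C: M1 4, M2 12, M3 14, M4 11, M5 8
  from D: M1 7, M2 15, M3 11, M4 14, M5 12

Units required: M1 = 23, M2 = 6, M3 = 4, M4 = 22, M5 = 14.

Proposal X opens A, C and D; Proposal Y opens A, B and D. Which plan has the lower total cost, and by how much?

Proposal Y is cheaper by 7.

Proposal X: {A, C, D}: M1→C 4·23=92, M2→C 12·6=72, M3→A 9·4=36, M4→A 11·22=242, M5→C 8·14=112. Service 554; fixed 48; total 602.
Proposal Y: {A, B, D}: M1→B 2·23=46, M2→B 12·6=72, M3→B 4·4=16, M4→A 11·22=242, M5→D 12·14=168. Service 544; fixed 51; total 595.
Difference: |602 − 595| = 7.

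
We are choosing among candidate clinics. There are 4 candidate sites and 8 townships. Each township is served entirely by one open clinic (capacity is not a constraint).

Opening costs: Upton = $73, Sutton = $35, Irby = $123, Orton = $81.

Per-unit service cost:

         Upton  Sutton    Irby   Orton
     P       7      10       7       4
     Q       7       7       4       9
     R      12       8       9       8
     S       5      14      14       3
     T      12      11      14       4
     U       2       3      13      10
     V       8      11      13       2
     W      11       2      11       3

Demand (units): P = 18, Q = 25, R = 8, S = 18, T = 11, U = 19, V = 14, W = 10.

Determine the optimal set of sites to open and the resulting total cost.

For any fixed open set, each township goes to its cheapest open site; total = fixed + service.
{Sutton, Orton}: P→Orton 4·18=72, Q→Sutton 7·25=175, R→Sutton 8·8=64, S→Orton 3·18=54, T→Orton 4·11=44, U→Sutton 3·19=57, V→Orton 2·14=28, W→Sutton 2·10=20. Service 514; fixed 116; total 630.
{Upton, Orton}: P→Orton 4·18=72, Q→Upton 7·25=175, R→Orton 8·8=64, S→Orton 3·18=54, T→Orton 4·11=44, U→Upton 2·19=38, V→Orton 2·14=28, W→Orton 3·10=30. Service 505; fixed 154; total 659.
{Sutton, Irby, Orton}: service 439 + fixed 239 = 678
{Upton, Sutton, Irby, Orton}: P→Orton 4·18=72, Q→Irby 4·25=100, R→Sutton 8·8=64, S→Orton 3·18=54, T→Orton 4·11=44, U→Upton 2·19=38, V→Orton 2·14=28, W→Sutton 2·10=20. Service 420; fixed 312; total 732.
(All 15 nonempty subsets were checked; Sutton and Orton is lowest.)

Open Sutton and Orton; minimum total cost 630.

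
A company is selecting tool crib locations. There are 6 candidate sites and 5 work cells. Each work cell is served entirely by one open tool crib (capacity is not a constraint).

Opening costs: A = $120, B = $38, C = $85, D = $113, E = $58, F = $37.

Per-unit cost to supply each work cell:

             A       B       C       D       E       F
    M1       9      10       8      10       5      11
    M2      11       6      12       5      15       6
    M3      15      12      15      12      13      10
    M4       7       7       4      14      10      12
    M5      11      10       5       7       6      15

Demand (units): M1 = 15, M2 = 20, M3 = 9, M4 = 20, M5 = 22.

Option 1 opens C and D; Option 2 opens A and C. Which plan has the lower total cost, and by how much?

Option 1: {C, D}: M1→C 8·15=120, M2→D 5·20=100, M3→D 12·9=108, M4→C 4·20=80, M5→C 5·22=110. Service 518; fixed 198; total 716.
Option 2: {A, C}: M1→C 8·15=120, M2→A 11·20=220, M3→A 15·9=135, M4→C 4·20=80, M5→C 5·22=110. Service 665; fixed 205; total 870.
Difference: |716 − 870| = 154.

Option 1 is cheaper by 154.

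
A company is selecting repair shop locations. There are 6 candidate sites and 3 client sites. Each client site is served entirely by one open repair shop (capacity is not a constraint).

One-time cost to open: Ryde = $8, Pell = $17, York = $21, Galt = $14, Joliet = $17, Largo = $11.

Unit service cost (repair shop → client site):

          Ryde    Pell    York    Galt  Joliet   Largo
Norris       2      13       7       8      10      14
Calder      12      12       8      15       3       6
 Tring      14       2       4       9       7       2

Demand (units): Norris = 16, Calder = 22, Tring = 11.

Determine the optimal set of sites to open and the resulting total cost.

Open Ryde, Joliet and Largo; minimum total cost 156.

For any fixed open set, each client site goes to its cheapest open site; total = fixed + service.
{Ryde, Joliet, Largo}: Norris→Ryde 2·16=32, Calder→Joliet 3·22=66, Tring→Largo 2·11=22. Service 120; fixed 36; total 156.
{Ryde, Pell, Joliet}: Norris→Ryde 2·16=32, Calder→Joliet 3·22=66, Tring→Pell 2·11=22. Service 120; fixed 42; total 162.
{Ryde, Galt, Joliet, Largo}: Norris→Ryde 2·16=32, Calder→Joliet 3·22=66, Tring→Largo 2·11=22. Service 120; fixed 50; total 170.
{Ryde, Pell, York, Galt, Joliet, Largo}: Norris→Ryde 2·16=32, Calder→Joliet 3·22=66, Tring→Pell 2·11=22. Service 120; fixed 88; total 208.
No other subset beats 156.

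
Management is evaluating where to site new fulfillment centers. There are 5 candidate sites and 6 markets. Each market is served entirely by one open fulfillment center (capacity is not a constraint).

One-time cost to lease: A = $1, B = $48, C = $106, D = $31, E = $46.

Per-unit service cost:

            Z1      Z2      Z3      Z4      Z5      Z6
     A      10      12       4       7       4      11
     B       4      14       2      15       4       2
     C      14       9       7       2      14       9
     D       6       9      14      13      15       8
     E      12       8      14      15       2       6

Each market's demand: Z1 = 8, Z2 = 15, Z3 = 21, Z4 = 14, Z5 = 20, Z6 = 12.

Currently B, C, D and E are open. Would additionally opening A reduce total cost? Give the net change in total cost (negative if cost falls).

Current service cost with {B, C, D, E}: 286.
Adding A: each market re-picks its cheapest; new service cost 286, saving 0.
Extra fixed cost: 1. Net change = 1 − 0 = 1.
(Totals: 517 → 518.)

No — net change +1 (cost rises by 1).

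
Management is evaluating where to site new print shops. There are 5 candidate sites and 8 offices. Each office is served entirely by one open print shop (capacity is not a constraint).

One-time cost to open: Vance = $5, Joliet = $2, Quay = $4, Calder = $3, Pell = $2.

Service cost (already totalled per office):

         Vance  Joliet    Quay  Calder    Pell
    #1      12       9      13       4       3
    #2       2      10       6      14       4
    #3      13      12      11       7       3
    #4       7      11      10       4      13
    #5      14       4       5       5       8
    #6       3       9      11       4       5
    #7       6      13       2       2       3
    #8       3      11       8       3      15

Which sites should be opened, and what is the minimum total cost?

For any fixed open set, each office goes to its cheapest open site; total = fixed + service.
{Calder, Pell}: #1→Pell 3, #2→Pell 4, #3→Pell 3, #4→Calder 4, #5→Calder 5, #6→Calder 4, #7→Calder 2, #8→Calder 3. Service 28; fixed 5; total 33.
{Joliet, Calder, Pell}: service 27 + fixed 7 = 34
{Vance, Calder, Pell}: service 25 + fixed 10 = 35
{Vance, Joliet, Quay, Calder, Pell}: service 24 + fixed 16 = 40
No other subset beats 33.

Open Calder and Pell; minimum total cost 33.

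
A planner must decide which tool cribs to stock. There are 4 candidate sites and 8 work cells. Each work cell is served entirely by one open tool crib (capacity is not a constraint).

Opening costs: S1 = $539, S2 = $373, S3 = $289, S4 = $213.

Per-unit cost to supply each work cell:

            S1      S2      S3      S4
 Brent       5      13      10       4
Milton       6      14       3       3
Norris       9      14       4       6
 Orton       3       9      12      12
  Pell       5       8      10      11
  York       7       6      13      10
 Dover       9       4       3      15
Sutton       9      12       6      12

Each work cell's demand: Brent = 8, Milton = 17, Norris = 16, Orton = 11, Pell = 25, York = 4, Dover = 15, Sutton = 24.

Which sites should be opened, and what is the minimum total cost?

For any fixed open set, each work cell goes to its cheapest open site; total = fixed + service.
{S3}: Brent→S3 10·8=80, Milton→S3 3·17=51, Norris→S3 4·16=64, Orton→S3 12·11=132, Pell→S3 10·25=250, York→S3 13·4=52, Dover→S3 3·15=45, Sutton→S3 6·24=144. Service 818; fixed 289; total 1107.
{S3, S4}: service 758 + fixed 502 = 1260
{S4}: Brent→S4 4·8=32, Milton→S4 3·17=51, Norris→S4 6·16=96, Orton→S4 12·11=132, Pell→S4 11·25=275, York→S4 10·4=40, Dover→S4 15·15=225, Sutton→S4 12·24=288. Service 1139; fixed 213; total 1352.
{S1, S2, S3, S4}: service 518 + fixed 1414 = 1932
(All 15 nonempty subsets were checked; S3 only is lowest.)

Open S3 only; minimum total cost 1107.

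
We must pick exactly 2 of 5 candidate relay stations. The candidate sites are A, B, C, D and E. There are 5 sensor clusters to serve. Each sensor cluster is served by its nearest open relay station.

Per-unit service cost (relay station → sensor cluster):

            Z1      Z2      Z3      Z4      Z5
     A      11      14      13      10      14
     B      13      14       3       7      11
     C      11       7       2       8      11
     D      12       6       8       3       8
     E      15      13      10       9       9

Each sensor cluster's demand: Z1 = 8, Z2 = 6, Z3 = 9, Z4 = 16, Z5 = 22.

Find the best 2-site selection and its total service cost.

Choose C and D; total service cost 366.

With exactly 2 open, each sensor cluster uses its cheapest among the chosen.
{C, D}: Z1→C 11·8=88, Z2→D 6·6=36, Z3→C 2·9=18, Z4→D 3·16=48, Z5→D 8·22=176. Service cost 366.
{B, D}: service cost 383
{A, D}: service cost 420
Among all 10 size-2 choices, {C, D} is lowest.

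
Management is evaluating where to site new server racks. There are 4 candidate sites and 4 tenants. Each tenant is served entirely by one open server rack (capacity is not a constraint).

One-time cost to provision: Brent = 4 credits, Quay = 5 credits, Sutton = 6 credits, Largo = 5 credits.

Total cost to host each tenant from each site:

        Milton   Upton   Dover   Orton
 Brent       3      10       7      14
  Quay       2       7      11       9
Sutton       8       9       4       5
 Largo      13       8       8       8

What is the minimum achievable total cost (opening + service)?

Minimum total cost: 29

For any fixed open set, each tenant goes to its cheapest open site; total = fixed + service.
{Quay, Sutton}: Milton→Quay 2, Upton→Quay 7, Dover→Sutton 4, Orton→Sutton 5. Service 18; fixed 11; total 29.
{Brent, Sutton}: service 21 + fixed 10 = 31
{Sutton}: Milton→Sutton 8, Upton→Sutton 9, Dover→Sutton 4, Orton→Sutton 5. Service 26; fixed 6; total 32.
{Brent, Quay, Sutton, Largo}: Milton→Quay 2, Upton→Quay 7, Dover→Sutton 4, Orton→Sutton 5. Service 18; fixed 20; total 38.
No other subset beats 29.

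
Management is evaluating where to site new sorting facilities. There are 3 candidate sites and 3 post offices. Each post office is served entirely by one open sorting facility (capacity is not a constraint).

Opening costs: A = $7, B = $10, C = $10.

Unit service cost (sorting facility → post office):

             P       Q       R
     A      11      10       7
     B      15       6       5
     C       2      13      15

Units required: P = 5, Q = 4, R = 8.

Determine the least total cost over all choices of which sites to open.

For any fixed open set, each post office goes to its cheapest open site; total = fixed + service.
{B, C}: P→C 2·5=10, Q→B 6·4=24, R→B 5·8=40. Service 74; fixed 20; total 94.
{A, B, C}: service 74 + fixed 27 = 101
{A, C}: service 106 + fixed 17 = 123
{A}: P→A 11·5=55, Q→A 10·4=40, R→A 7·8=56. Service 151; fixed 7; total 158.
No other subset beats 94.

Minimum total cost: 94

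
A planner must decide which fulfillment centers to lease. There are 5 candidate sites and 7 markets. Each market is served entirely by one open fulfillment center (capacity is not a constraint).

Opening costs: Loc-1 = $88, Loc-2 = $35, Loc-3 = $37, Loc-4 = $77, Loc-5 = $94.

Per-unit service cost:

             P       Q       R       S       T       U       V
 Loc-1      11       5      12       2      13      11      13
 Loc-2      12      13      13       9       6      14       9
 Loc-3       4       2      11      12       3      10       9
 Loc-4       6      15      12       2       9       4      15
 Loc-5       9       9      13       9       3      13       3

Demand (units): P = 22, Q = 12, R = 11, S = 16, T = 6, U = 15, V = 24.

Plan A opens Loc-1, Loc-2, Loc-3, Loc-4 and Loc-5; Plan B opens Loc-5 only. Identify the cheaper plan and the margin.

Plan A: {Loc-1, Loc-2, Loc-3, Loc-4, Loc-5}: P→Loc-3 4·22=88, Q→Loc-3 2·12=24, R→Loc-3 11·11=121, S→Loc-1 2·16=32, T→Loc-3 3·6=18, U→Loc-4 4·15=60, V→Loc-5 3·24=72. Service 415; fixed 331; total 746.
Plan B: {Loc-5}: P→Loc-5 9·22=198, Q→Loc-5 9·12=108, R→Loc-5 13·11=143, S→Loc-5 9·16=144, T→Loc-5 3·6=18, U→Loc-5 13·15=195, V→Loc-5 3·24=72. Service 878; fixed 94; total 972.
Difference: |746 − 972| = 226.

Plan A is cheaper by 226.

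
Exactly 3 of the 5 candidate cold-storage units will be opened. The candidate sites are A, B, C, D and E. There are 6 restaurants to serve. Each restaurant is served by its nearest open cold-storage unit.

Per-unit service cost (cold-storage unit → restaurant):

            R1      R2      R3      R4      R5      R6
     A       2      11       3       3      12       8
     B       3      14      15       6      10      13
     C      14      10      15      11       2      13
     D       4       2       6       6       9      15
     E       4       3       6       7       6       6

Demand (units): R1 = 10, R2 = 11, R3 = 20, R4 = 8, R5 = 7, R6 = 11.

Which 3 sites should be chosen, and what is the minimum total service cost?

With exactly 3 open, each restaurant uses its cheapest among the chosen.
{A, C, E}: R1→A 2·10=20, R2→E 3·11=33, R3→A 3·20=60, R4→A 3·8=24, R5→C 2·7=14, R6→E 6·11=66. Service cost 217.
{A, C, D}: service cost 228
{A, D, E}: service cost 234
Among all 10 size-3 choices, {A, C, E} is lowest.

Choose A, C and E; total service cost 217.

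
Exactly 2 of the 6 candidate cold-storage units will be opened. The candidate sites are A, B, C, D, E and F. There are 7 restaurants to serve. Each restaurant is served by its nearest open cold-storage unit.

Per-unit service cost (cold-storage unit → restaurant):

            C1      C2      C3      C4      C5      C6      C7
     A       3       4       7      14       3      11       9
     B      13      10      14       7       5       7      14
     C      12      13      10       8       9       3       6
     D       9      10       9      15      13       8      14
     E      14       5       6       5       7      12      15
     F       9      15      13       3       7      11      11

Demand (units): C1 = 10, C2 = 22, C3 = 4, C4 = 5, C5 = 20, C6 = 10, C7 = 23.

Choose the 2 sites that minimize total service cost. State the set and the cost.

With exactly 2 open, each restaurant uses its cheapest among the chosen.
{A, C}: C1→A 3·10=30, C2→A 4·22=88, C3→A 7·4=28, C4→C 8·5=40, C5→A 3·20=60, C6→C 3·10=30, C7→C 6·23=138. Service cost 414.
{A, B}: service cost 518
{A, F}: service cost 538
Among all 15 size-2 choices, {A, C} is lowest.

Choose A and C; total service cost 414.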